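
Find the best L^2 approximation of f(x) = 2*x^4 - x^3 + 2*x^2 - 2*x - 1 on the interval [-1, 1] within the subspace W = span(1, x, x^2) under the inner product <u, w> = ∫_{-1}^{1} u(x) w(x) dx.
g(x) = 26*x^2/7 - 13*x/5 - 41/35

The best approximation g ∈ W is the orthogonal projection of f onto W. Writing g = a_0 + a_1 x + a_2 x^2, the coefficients solve the normal equations G · a = b where
  G_{ij} = <φ_i, φ_j> and b_i = <f, φ_i>, with φ_0 = 1, φ_1 = x, φ_2 = x^2.
G =
  [2, 0, 2/3]
  [0, 2/3, 0]
  [2/3, 0, 2/5],
b = (2/15, -26/15, 74/105).
Solving gives a_0 = -41/35, a_1 = -13/5, a_2 = 26/7, so
  g(x) = 26*x^2/7 - 13*x/5 - 41/35.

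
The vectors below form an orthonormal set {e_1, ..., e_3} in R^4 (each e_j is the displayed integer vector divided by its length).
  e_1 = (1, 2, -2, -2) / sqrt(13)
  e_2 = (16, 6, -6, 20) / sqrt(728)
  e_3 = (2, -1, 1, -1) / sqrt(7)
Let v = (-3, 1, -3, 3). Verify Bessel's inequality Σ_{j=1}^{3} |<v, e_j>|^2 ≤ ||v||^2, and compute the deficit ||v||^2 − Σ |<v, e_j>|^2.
Σ |<v, e_j>|^2 = 26; ||v||^2 = 28; deficit = 2

Write each e_j = u_j / sqrt(<u_j, u_j>) where u_j is the displayed integer vector. Then <v, e_j> = <v, u_j> / sqrt(<u_j, u_j>), so |<v, e_j>|^2 = <v, u_j>^2 / <u_j, u_j>.
Coefficients: <v, e_1> = -1/sqrt(13), <v, e_2> = 36/sqrt(728), <v, e_3> = -13/sqrt(7).
Square and sum: Σ |<v, e_j>|^2 = 26.
Compute ||v||^2 = v·v = 28.
Deficit = 28 − 26 = 2 ≥ 0, confirming Bessel's inequality. (The deficit equals ||v − Σ <v,e_j> e_j||^2, the squared distance from v to span{e_j}.)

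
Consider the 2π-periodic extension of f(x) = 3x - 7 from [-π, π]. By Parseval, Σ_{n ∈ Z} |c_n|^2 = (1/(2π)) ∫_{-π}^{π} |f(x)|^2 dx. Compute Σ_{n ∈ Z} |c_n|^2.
Σ |c_n|^2 = 3π^2 + 49

Expand and integrate term by term over [-π, π]:
  ∫ (3x)^2 dx = 9·(2π^3/3); ∫ 2·3·(-7)·x dx = 0 (odd integrand); ∫ (-7)^2 dx = 49·2π.
So (1/(2π)) ∫_{-π}^{π} (3x - 7)^2 dx = 9π^2/3 + 49 = 3π^2 + 49.
Parseval ⇒ Σ |c_n|^2 = 3π^2 + 49.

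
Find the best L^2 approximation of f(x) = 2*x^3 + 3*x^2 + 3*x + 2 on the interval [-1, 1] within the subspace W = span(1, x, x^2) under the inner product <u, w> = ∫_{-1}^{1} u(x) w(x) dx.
g(x) = 3*x^2 + 21*x/5 + 2

The best approximation g ∈ W is the orthogonal projection of f onto W. Writing g = a_0 + a_1 x + a_2 x^2, the coefficients solve the normal equations G · a = b where
  G_{ij} = <φ_i, φ_j> and b_i = <f, φ_i>, with φ_0 = 1, φ_1 = x, φ_2 = x^2.
G =
  [2, 0, 2/3]
  [0, 2/3, 0]
  [2/3, 0, 2/5],
b = (6, 14/5, 38/15).
Solving gives a_0 = 2, a_1 = 21/5, a_2 = 3, so
  g(x) = 3*x^2 + 21*x/5 + 2.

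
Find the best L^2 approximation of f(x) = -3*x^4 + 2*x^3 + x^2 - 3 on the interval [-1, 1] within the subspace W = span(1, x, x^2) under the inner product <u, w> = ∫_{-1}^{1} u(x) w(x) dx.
g(x) = -11*x^2/7 + 6*x/5 - 96/35

The best approximation g ∈ W is the orthogonal projection of f onto W. Writing g = a_0 + a_1 x + a_2 x^2, the coefficients solve the normal equations G · a = b where
  G_{ij} = <φ_i, φ_j> and b_i = <f, φ_i>, with φ_0 = 1, φ_1 = x, φ_2 = x^2.
G =
  [2, 0, 2/3]
  [0, 2/3, 0]
  [2/3, 0, 2/5],
b = (-98/15, 4/5, -86/35).
Solving gives a_0 = -96/35, a_1 = 6/5, a_2 = -11/7, so
  g(x) = -11*x^2/7 + 6*x/5 - 96/35.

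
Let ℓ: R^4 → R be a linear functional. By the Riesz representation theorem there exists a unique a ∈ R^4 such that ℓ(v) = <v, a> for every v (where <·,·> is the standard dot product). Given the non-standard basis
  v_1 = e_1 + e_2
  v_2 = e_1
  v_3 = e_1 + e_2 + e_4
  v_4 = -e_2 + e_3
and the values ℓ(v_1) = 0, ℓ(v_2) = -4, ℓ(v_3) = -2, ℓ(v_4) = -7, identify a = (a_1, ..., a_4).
a = (-4, 4, -3, -2)

Write a = (a_1, ..., a_4) in the standard basis. For each basis vector v_i, ℓ(v_i) = <v_i, a> is a linear equation in the a_j's. Collect the n equations into a matrix system V a = ℓ, where row i of V is v_i (expressed in the standard basis). Since V is invertible (lower-triangular with 1s on the diagonal, up to permutation), solve by back-substitution:
  V =
[[1, 1, 0, 0],
 [1, 0, 0, 0],
 [1, 1, 0, 1],
 [0, -1, 1, 0]]
  V a = (0, -4, -2, -7)
Solving gives a = (-4, 4, -3, -2).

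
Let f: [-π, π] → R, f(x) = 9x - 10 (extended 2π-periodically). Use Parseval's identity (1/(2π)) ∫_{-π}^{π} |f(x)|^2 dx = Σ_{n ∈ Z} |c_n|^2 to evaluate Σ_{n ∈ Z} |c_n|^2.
Σ |c_n|^2 = 27π^2 + 100

Expand and integrate term by term over [-π, π]:
  ∫ (9x)^2 dx = 81·(2π^3/3); ∫ 2·9·(-10)·x dx = 0 (odd integrand); ∫ (-10)^2 dx = 100·2π.
So (1/(2π)) ∫_{-π}^{π} (9x - 10)^2 dx = 81π^2/3 + 100 = 27π^2 + 100.
Parseval ⇒ Σ |c_n|^2 = 27π^2 + 100.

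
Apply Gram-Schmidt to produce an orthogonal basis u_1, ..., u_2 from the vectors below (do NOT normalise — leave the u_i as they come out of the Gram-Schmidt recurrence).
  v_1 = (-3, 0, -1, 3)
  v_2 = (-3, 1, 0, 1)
Orthogonal basis:
  u_1 = (-3, 0, -1, 3)
  u_2 = (-21/19, 1, 12/19, -17/19)

Apply the Gram-Schmidt recurrence
  u_1 = v_1
  u_i = v_i − Σ_{j<i} ((v_i · u_j) / (u_j · u_j)) · u_j.

Step by step this gives:
  u_1 = (-3, 0, -1, 3)
  u_2 = (-21/19, 1, 12/19, -17/19)

Orthogonality check:
  u_2 · u_1 = 0 (should be 0)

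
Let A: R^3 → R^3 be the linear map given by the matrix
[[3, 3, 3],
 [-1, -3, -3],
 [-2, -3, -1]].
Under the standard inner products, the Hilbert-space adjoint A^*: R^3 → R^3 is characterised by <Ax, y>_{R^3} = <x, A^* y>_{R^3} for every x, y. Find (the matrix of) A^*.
A^* = A^T =
[[3, -1, -2],
 [3, -3, -3],
 [3, -3, -1]]

For real matrices with standard dot products, the defining identity <Ax, y> = <x, A^* y> gives (Ax)^T y = x^T (A^*) y, i.e. x^T A^T y = x^T (A^*) y. Since this holds for all x, y, we must have A^* = A^T. Therefore
A^* =
[[3, -1, -2],
 [3, -3, -3],
 [3, -3, -1]].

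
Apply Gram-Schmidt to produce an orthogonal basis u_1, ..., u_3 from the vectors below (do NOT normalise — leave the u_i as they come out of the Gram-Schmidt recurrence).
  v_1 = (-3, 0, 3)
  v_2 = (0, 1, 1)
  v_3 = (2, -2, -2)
Orthogonal basis:
  u_1 = (-3, 0, 3)
  u_2 = (1/2, 1, 1/2)
  u_3 = (2/3, -2/3, 2/3)

Apply the Gram-Schmidt recurrence
  u_1 = v_1
  u_i = v_i − Σ_{j<i} ((v_i · u_j) / (u_j · u_j)) · u_j.

Step by step this gives:
  u_1 = (-3, 0, 3)
  u_2 = (1/2, 1, 1/2)
  u_3 = (2/3, -2/3, 2/3)

Orthogonality check:
  u_2 · u_1 = 0 (should be 0)
  u_3 · u_1 = 0 (should be 0)
  u_3 · u_2 = 0 (should be 0)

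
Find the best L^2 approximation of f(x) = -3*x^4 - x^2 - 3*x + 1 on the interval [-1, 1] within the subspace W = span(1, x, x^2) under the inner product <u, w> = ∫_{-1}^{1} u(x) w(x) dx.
g(x) = -25*x^2/7 - 3*x + 44/35

The best approximation g ∈ W is the orthogonal projection of f onto W. Writing g = a_0 + a_1 x + a_2 x^2, the coefficients solve the normal equations G · a = b where
  G_{ij} = <φ_i, φ_j> and b_i = <f, φ_i>, with φ_0 = 1, φ_1 = x, φ_2 = x^2.
G =
  [2, 0, 2/3]
  [0, 2/3, 0]
  [2/3, 0, 2/5],
b = (2/15, -2, -62/105).
Solving gives a_0 = 44/35, a_1 = -3, a_2 = -25/7, so
  g(x) = -25*x^2/7 - 3*x + 44/35.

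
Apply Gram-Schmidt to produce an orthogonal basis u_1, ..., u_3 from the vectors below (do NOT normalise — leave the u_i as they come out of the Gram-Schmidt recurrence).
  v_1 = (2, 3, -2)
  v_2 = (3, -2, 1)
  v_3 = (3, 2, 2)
Orthogonal basis:
  u_1 = (2, 3, -2)
  u_2 = (55/17, -28/17, 13/17)
  u_3 = (5/26, 20/13, 5/2)

Apply the Gram-Schmidt recurrence
  u_1 = v_1
  u_i = v_i − Σ_{j<i} ((v_i · u_j) / (u_j · u_j)) · u_j.

Step by step this gives:
  u_1 = (2, 3, -2)
  u_2 = (55/17, -28/17, 13/17)
  u_3 = (5/26, 20/13, 5/2)

Orthogonality check:
  u_2 · u_1 = 0 (should be 0)
  u_3 · u_1 = 0 (should be 0)
  u_3 · u_2 = 0 (should be 0)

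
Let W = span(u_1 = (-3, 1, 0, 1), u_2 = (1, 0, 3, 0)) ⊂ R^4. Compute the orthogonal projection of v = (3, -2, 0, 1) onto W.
proj_W(v) = (276/101, -91/101, 9/101, -91/101)

Set up U = [u_1 | ... | u_2] ∈ R^(4×2). The projector onto W = col(U) is P = U (U^T U)^(-1) U^T.
Compute U^T U =
  [11, -3]
  [-3, 10],
and U^T v = (-10, 3).
Solve U^T U · c = U^T v for the coefficients: c = (-91/101, 3/101). The projection is proj_W(v) = U c.
Check: (v - proj_W(v)) · u_1 = 0  (should be 0).
Check: (v - proj_W(v)) · u_2 = 0  (should be 0).
Result: proj_W(v) = (276/101, -91/101, 9/101, -91/101).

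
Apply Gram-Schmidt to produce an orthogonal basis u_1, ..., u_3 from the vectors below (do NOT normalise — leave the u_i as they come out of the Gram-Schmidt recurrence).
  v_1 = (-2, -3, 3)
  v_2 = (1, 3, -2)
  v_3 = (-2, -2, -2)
Orthogonal basis:
  u_1 = (-2, -3, 3)
  u_2 = (-6/11, 15/22, 7/22)
  u_3 = (-42/19, -14/19, -42/19)

Apply the Gram-Schmidt recurrence
  u_1 = v_1
  u_i = v_i − Σ_{j<i} ((v_i · u_j) / (u_j · u_j)) · u_j.

Step by step this gives:
  u_1 = (-2, -3, 3)
  u_2 = (-6/11, 15/22, 7/22)
  u_3 = (-42/19, -14/19, -42/19)

Orthogonality check:
  u_2 · u_1 = 0 (should be 0)
  u_3 · u_1 = 0 (should be 0)
  u_3 · u_2 = 0 (should be 0)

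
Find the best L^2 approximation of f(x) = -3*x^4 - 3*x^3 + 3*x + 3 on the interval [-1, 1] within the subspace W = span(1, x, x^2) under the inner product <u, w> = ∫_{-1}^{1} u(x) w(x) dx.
g(x) = -18*x^2/7 + 6*x/5 + 114/35

The best approximation g ∈ W is the orthogonal projection of f onto W. Writing g = a_0 + a_1 x + a_2 x^2, the coefficients solve the normal equations G · a = b where
  G_{ij} = <φ_i, φ_j> and b_i = <f, φ_i>, with φ_0 = 1, φ_1 = x, φ_2 = x^2.
G =
  [2, 0, 2/3]
  [0, 2/3, 0]
  [2/3, 0, 2/5],
b = (24/5, 4/5, 8/7).
Solving gives a_0 = 114/35, a_1 = 6/5, a_2 = -18/7, so
  g(x) = -18*x^2/7 + 6*x/5 + 114/35.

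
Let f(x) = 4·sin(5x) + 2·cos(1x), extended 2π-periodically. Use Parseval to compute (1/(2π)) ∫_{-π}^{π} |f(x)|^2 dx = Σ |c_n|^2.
Σ |c_n|^2 = 10

Expand |f|^2 and use orthogonality of {sin(nx), cos(mx)} on [-π, π]:
  ∫_{-π}^{π} sin(nx)^2 dx = π, ∫ cos(mx)^2 dx = π, and cross terms integrate to 0.
So ∫_{-π}^{π} f(x)^2 dx = 4^2 · π + 2^2 · π = (16 + 4)π.
Divide by 2π: (16 + 4)/2 = 10.
By Parseval, this equals Σ |c_n|^2.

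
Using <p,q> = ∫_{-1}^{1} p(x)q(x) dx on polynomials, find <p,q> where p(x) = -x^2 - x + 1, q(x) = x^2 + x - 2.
<p,q> = -46/15

Expand the product: p(x)·q(x) = -x^4 - 2*x^3 + 2*x^2 + 3*x - 2.
∫_{-1}^{1} of each monomial x^k gives [2/(k+1) if k even, 0 if k odd]. Integrating term-by-term (or equivalently evaluating the antiderivative F(x) = -x^5/5 - x^4/2 + 2*x^3/3 + 3*x^2/2 - 2*x at the endpoints):
  F(1) − F(−1) = -8/15 − (38/15) = -46/15.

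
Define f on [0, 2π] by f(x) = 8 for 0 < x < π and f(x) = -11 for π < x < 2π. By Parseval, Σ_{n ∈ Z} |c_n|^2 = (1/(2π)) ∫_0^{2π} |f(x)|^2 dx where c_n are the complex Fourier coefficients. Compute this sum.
Σ |c_n|^2 = 185/2

Parseval equates the L^2 energy of f (normalised by 1/(2π)) with the ℓ^2 sum of its Fourier coefficients: (1/(2π)) ∫_0^{2π} |f|^2 = Σ |c_n|^2.
Compute the left side: (1/(2π)) [∫_0^π 8^2 dx + ∫_π^{2π} (-11)^2 dx] = (1/(2π)) · (64π + 121π) = (64 + 121)/2 = 185/2.
So Σ_{n ∈ Z} |c_n|^2 = 185/2.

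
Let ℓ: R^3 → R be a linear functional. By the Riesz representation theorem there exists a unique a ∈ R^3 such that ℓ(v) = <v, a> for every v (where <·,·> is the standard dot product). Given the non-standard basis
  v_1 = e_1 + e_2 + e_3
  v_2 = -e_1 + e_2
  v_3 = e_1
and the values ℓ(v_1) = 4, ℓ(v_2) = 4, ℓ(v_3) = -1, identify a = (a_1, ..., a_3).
a = (-1, 3, 2)

Write a = (a_1, ..., a_3) in the standard basis. For each basis vector v_i, ℓ(v_i) = <v_i, a> is a linear equation in the a_j's. Collect the n equations into a matrix system V a = ℓ, where row i of V is v_i (expressed in the standard basis). Since V is invertible (lower-triangular with 1s on the diagonal, up to permutation), solve by back-substitution:
  V =
[[1, 1, 1],
 [-1, 1, 0],
 [1, 0, 0]]
  V a = (4, 4, -1)
Solving gives a = (-1, 3, 2).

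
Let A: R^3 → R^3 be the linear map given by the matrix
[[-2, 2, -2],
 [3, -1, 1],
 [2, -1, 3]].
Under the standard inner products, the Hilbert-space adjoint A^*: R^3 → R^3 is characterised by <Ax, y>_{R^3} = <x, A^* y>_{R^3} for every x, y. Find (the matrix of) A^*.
A^* = A^T =
[[-2, 3, 2],
 [2, -1, -1],
 [-2, 1, 3]]

For real matrices with standard dot products, the defining identity <Ax, y> = <x, A^* y> gives (Ax)^T y = x^T (A^*) y, i.e. x^T A^T y = x^T (A^*) y. Since this holds for all x, y, we must have A^* = A^T. Therefore
A^* =
[[-2, 3, 2],
 [2, -1, -1],
 [-2, 1, 3]].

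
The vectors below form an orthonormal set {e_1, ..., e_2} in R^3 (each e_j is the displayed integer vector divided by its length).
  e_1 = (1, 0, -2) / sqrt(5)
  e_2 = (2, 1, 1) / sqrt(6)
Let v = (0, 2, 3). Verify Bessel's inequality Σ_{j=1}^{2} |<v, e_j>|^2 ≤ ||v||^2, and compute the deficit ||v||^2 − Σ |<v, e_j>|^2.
Σ |<v, e_j>|^2 = 341/30; ||v||^2 = 13; deficit = 49/30

Write each e_j = u_j / sqrt(<u_j, u_j>) where u_j is the displayed integer vector. Then <v, e_j> = <v, u_j> / sqrt(<u_j, u_j>), so |<v, e_j>|^2 = <v, u_j>^2 / <u_j, u_j>.
Coefficients: <v, e_1> = -6/sqrt(5), <v, e_2> = 5/sqrt(6).
Square and sum: Σ |<v, e_j>|^2 = 341/30.
Compute ||v||^2 = v·v = 13.
Deficit = 13 − 341/30 = 49/30 ≥ 0, confirming Bessel's inequality. (The deficit equals ||v − Σ <v,e_j> e_j||^2, the squared distance from v to span{e_j}.)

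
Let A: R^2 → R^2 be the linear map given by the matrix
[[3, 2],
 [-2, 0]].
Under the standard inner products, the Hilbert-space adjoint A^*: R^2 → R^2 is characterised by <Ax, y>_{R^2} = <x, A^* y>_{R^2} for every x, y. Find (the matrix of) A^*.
A^* = A^T =
[[3, -2],
 [2, 0]]

For real matrices with standard dot products, the defining identity <Ax, y> = <x, A^* y> gives (Ax)^T y = x^T (A^*) y, i.e. x^T A^T y = x^T (A^*) y. Since this holds for all x, y, we must have A^* = A^T. Therefore
A^* =
[[3, -2],
 [2, 0]].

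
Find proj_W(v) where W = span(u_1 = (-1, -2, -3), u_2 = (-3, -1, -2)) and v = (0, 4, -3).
proj_W(v) = (-43/75, -1/75, -2/15)

Set up U = [u_1 | ... | u_2] ∈ R^(3×2). The projector onto W = col(U) is P = U (U^T U)^(-1) U^T.
Compute U^T U =
  [14, 11]
  [11, 14],
and U^T v = (1, 2).
Solve U^T U · c = U^T v for the coefficients: c = (-8/75, 17/75). The projection is proj_W(v) = U c.
Check: (v - proj_W(v)) · u_1 = 0  (should be 0).
Check: (v - proj_W(v)) · u_2 = 0  (should be 0).
Result: proj_W(v) = (-43/75, -1/75, -2/15).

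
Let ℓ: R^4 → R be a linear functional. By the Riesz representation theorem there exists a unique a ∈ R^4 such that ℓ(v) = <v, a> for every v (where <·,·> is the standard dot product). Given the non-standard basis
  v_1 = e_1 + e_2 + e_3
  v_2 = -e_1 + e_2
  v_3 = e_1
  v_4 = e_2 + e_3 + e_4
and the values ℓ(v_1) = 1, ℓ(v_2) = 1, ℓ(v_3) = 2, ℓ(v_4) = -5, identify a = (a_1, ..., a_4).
a = (2, 3, -4, -4)

Write a = (a_1, ..., a_4) in the standard basis. For each basis vector v_i, ℓ(v_i) = <v_i, a> is a linear equation in the a_j's. Collect the n equations into a matrix system V a = ℓ, where row i of V is v_i (expressed in the standard basis). Since V is invertible (lower-triangular with 1s on the diagonal, up to permutation), solve by back-substitution:
  V =
[[1, 1, 1, 0],
 [-1, 1, 0, 0],
 [1, 0, 0, 0],
 [0, 1, 1, 1]]
  V a = (1, 1, 2, -5)
Solving gives a = (2, 3, -4, -4).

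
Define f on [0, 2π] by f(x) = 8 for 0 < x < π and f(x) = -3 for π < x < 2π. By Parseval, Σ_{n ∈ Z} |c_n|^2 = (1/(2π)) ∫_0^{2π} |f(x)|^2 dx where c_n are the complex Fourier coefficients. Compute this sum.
Σ |c_n|^2 = 73/2

Parseval equates the L^2 energy of f (normalised by 1/(2π)) with the ℓ^2 sum of its Fourier coefficients: (1/(2π)) ∫_0^{2π} |f|^2 = Σ |c_n|^2.
Compute the left side: (1/(2π)) [∫_0^π 8^2 dx + ∫_π^{2π} (-3)^2 dx] = (1/(2π)) · (64π + 9π) = (64 + 9)/2 = 73/2.
So Σ_{n ∈ Z} |c_n|^2 = 73/2.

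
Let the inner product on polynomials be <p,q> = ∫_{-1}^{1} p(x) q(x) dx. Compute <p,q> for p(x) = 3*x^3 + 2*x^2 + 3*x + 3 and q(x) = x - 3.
<p,q> = -94/5

Expand the product: p(x)·q(x) = 3*x^4 - 7*x^3 - 3*x^2 - 6*x - 9.
∫_{-1}^{1} of each monomial x^k gives [2/(k+1) if k even, 0 if k odd]. Integrating term-by-term (or equivalently evaluating the antiderivative F(x) = 3*x^5/5 - 7*x^4/4 - x^3 - 3*x^2 - 9*x at the endpoints):
  F(1) − F(−1) = -283/20 − (93/20) = -94/5.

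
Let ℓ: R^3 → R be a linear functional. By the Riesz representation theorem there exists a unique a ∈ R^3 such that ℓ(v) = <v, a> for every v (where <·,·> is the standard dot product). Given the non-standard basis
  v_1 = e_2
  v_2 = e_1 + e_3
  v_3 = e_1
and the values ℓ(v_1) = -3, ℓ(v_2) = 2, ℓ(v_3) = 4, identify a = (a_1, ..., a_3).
a = (4, -3, -2)

Write a = (a_1, ..., a_3) in the standard basis. For each basis vector v_i, ℓ(v_i) = <v_i, a> is a linear equation in the a_j's. Collect the n equations into a matrix system V a = ℓ, where row i of V is v_i (expressed in the standard basis). Since V is invertible (lower-triangular with 1s on the diagonal, up to permutation), solve by back-substitution:
  V =
[[0, 1, 0],
 [1, 0, 1],
 [1, 0, 0]]
  V a = (-3, 2, 4)
Solving gives a = (4, -3, -2).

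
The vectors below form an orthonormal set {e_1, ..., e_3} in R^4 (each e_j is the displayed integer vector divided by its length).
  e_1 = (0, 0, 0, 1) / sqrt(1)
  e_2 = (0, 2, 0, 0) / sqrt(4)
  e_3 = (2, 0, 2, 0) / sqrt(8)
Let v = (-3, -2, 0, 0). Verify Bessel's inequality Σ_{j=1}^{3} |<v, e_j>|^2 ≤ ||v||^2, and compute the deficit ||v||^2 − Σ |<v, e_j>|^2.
Σ |<v, e_j>|^2 = 17/2; ||v||^2 = 13; deficit = 9/2

Write each e_j = u_j / sqrt(<u_j, u_j>) where u_j is the displayed integer vector. Then <v, e_j> = <v, u_j> / sqrt(<u_j, u_j>), so |<v, e_j>|^2 = <v, u_j>^2 / <u_j, u_j>.
Coefficients: <v, e_1> = 0/sqrt(1), <v, e_2> = -4/sqrt(4), <v, e_3> = -6/sqrt(8).
Square and sum: Σ |<v, e_j>|^2 = 17/2.
Compute ||v||^2 = v·v = 13.
Deficit = 13 − 17/2 = 9/2 ≥ 0, confirming Bessel's inequality. (The deficit equals ||v − Σ <v,e_j> e_j||^2, the squared distance from v to span{e_j}.)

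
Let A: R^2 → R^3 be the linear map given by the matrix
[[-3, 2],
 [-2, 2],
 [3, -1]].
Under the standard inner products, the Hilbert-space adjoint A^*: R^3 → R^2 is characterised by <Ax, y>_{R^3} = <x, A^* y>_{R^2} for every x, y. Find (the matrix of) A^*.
A^* = A^T =
[[-3, -2, 3],
 [2, 2, -1]]

For real matrices with standard dot products, the defining identity <Ax, y> = <x, A^* y> gives (Ax)^T y = x^T (A^*) y, i.e. x^T A^T y = x^T (A^*) y. Since this holds for all x, y, we must have A^* = A^T. Therefore
A^* =
[[-3, -2, 3],
 [2, 2, -1]].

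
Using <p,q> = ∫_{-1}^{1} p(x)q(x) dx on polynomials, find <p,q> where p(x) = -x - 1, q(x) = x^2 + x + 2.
<p,q> = -16/3

Expand the product: p(x)·q(x) = -x^3 - 2*x^2 - 3*x - 2.
∫_{-1}^{1} of each monomial x^k gives [2/(k+1) if k even, 0 if k odd]. Integrating term-by-term (or equivalently evaluating the antiderivative F(x) = -x^4/4 - 2*x^3/3 - 3*x^2/2 - 2*x at the endpoints):
  F(1) − F(−1) = -53/12 − (11/12) = -16/3.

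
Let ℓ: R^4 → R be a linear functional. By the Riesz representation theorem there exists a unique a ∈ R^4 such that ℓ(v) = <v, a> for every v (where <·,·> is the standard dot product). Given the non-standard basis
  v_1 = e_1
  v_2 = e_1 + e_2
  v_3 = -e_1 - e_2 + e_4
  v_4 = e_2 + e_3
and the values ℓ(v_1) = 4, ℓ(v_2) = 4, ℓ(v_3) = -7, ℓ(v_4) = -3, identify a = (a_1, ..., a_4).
a = (4, 0, -3, -3)

Write a = (a_1, ..., a_4) in the standard basis. For each basis vector v_i, ℓ(v_i) = <v_i, a> is a linear equation in the a_j's. Collect the n equations into a matrix system V a = ℓ, where row i of V is v_i (expressed in the standard basis). Since V is invertible (lower-triangular with 1s on the diagonal, up to permutation), solve by back-substitution:
  V =
[[1, 0, 0, 0],
 [1, 1, 0, 0],
 [-1, -1, 0, 1],
 [0, 1, 1, 0]]
  V a = (4, 4, -7, -3)
Solving gives a = (4, 0, -3, -3).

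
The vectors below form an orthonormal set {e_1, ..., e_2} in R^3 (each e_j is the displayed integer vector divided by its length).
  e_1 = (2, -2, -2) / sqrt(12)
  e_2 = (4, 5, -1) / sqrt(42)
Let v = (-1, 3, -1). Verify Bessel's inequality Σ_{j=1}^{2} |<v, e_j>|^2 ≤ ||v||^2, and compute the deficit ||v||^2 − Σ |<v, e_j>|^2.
Σ |<v, e_j>|^2 = 45/7; ||v||^2 = 11; deficit = 32/7

Write each e_j = u_j / sqrt(<u_j, u_j>) where u_j is the displayed integer vector. Then <v, e_j> = <v, u_j> / sqrt(<u_j, u_j>), so |<v, e_j>|^2 = <v, u_j>^2 / <u_j, u_j>.
Coefficients: <v, e_1> = -6/sqrt(12), <v, e_2> = 12/sqrt(42).
Square and sum: Σ |<v, e_j>|^2 = 45/7.
Compute ||v||^2 = v·v = 11.
Deficit = 11 − 45/7 = 32/7 ≥ 0, confirming Bessel's inequality. (The deficit equals ||v − Σ <v,e_j> e_j||^2, the squared distance from v to span{e_j}.)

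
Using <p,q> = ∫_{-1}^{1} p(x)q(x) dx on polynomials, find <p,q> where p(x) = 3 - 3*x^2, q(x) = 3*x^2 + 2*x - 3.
<p,q> = -48/5

Expand the product: p(x)·q(x) = -9*x^4 - 6*x^3 + 18*x^2 + 6*x - 9.
∫_{-1}^{1} of each monomial x^k gives [2/(k+1) if k even, 0 if k odd]. Integrating term-by-term (or equivalently evaluating the antiderivative F(x) = -9*x^5/5 - 3*x^4/2 + 6*x^3 + 3*x^2 - 9*x at the endpoints):
  F(1) − F(−1) = -33/10 − (63/10) = -48/5.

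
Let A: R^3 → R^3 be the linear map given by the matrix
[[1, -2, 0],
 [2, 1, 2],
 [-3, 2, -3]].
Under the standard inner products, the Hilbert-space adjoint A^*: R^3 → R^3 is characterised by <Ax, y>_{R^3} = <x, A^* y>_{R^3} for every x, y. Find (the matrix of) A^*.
A^* = A^T =
[[1, 2, -3],
 [-2, 1, 2],
 [0, 2, -3]]

For real matrices with standard dot products, the defining identity <Ax, y> = <x, A^* y> gives (Ax)^T y = x^T (A^*) y, i.e. x^T A^T y = x^T (A^*) y. Since this holds for all x, y, we must have A^* = A^T. Therefore
A^* =
[[1, 2, -3],
 [-2, 1, 2],
 [0, 2, -3]].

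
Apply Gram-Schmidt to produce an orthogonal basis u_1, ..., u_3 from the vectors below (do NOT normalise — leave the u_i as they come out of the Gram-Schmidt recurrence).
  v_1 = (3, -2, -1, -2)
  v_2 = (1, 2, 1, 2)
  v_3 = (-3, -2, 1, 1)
Orthogonal basis:
  u_1 = (3, -2, -1, -2)
  u_2 = (2, 4/3, 2/3, 4/3)
  u_3 = (0, -16/9, 10/9, 11/9)

Apply the Gram-Schmidt recurrence
  u_1 = v_1
  u_i = v_i − Σ_{j<i} ((v_i · u_j) / (u_j · u_j)) · u_j.

Step by step this gives:
  u_1 = (3, -2, -1, -2)
  u_2 = (2, 4/3, 2/3, 4/3)
  u_3 = (0, -16/9, 10/9, 11/9)

Orthogonality check:
  u_2 · u_1 = 0 (should be 0)
  u_3 · u_1 = 0 (should be 0)
  u_3 · u_2 = 0 (should be 0)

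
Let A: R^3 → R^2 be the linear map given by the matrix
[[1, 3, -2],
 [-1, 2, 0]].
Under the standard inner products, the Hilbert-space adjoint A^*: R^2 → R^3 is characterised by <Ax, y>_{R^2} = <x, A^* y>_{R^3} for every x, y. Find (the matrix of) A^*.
A^* = A^T =
[[1, -1],
 [3, 2],
 [-2, 0]]

For real matrices with standard dot products, the defining identity <Ax, y> = <x, A^* y> gives (Ax)^T y = x^T (A^*) y, i.e. x^T A^T y = x^T (A^*) y. Since this holds for all x, y, we must have A^* = A^T. Therefore
A^* =
[[1, -1],
 [3, 2],
 [-2, 0]].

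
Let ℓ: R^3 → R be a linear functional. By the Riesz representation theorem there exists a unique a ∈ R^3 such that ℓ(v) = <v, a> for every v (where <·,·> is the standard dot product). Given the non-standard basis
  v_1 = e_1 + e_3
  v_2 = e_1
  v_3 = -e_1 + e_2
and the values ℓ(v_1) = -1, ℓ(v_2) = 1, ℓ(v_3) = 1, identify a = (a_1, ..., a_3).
a = (1, 2, -2)

Write a = (a_1, ..., a_3) in the standard basis. For each basis vector v_i, ℓ(v_i) = <v_i, a> is a linear equation in the a_j's. Collect the n equations into a matrix system V a = ℓ, where row i of V is v_i (expressed in the standard basis). Since V is invertible (lower-triangular with 1s on the diagonal, up to permutation), solve by back-substitution:
  V =
[[1, 0, 1],
 [1, 0, 0],
 [-1, 1, 0]]
  V a = (-1, 1, 1)
Solving gives a = (1, 2, -2).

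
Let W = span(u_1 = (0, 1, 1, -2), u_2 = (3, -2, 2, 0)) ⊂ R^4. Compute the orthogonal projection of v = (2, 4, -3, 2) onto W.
proj_W(v) = (-24/17, 15/34, -49/34, 1)

Set up U = [u_1 | ... | u_2] ∈ R^(4×2). The projector onto W = col(U) is P = U (U^T U)^(-1) U^T.
Compute U^T U =
  [6, 0]
  [0, 17],
and U^T v = (-3, -8).
Solve U^T U · c = U^T v for the coefficients: c = (-1/2, -8/17). The projection is proj_W(v) = U c.
Check: (v - proj_W(v)) · u_1 = 0  (should be 0).
Check: (v - proj_W(v)) · u_2 = 0  (should be 0).
Result: proj_W(v) = (-24/17, 15/34, -49/34, 1).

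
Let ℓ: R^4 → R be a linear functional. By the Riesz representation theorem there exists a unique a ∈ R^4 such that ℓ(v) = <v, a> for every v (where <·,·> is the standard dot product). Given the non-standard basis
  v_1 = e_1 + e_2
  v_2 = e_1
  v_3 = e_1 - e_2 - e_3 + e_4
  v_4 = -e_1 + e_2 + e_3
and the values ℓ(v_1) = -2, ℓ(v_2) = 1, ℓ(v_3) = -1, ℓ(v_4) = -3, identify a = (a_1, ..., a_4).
a = (1, -3, 1, -4)

Write a = (a_1, ..., a_4) in the standard basis. For each basis vector v_i, ℓ(v_i) = <v_i, a> is a linear equation in the a_j's. Collect the n equations into a matrix system V a = ℓ, where row i of V is v_i (expressed in the standard basis). Since V is invertible (lower-triangular with 1s on the diagonal, up to permutation), solve by back-substitution:
  V =
[[1, 1, 0, 0],
 [1, 0, 0, 0],
 [1, -1, -1, 1],
 [-1, 1, 1, 0]]
  V a = (-2, 1, -1, -3)
Solving gives a = (1, -3, 1, -4).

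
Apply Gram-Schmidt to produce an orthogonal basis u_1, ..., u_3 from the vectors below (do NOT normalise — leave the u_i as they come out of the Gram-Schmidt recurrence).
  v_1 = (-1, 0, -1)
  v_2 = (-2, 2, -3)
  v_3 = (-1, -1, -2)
Orthogonal basis:
  u_1 = (-1, 0, -1)
  u_2 = (1/2, 2, -1/2)
  u_3 = (2/3, -1/3, -2/3)

Apply the Gram-Schmidt recurrence
  u_1 = v_1
  u_i = v_i − Σ_{j<i} ((v_i · u_j) / (u_j · u_j)) · u_j.

Step by step this gives:
  u_1 = (-1, 0, -1)
  u_2 = (1/2, 2, -1/2)
  u_3 = (2/3, -1/3, -2/3)

Orthogonality check:
  u_2 · u_1 = 0 (should be 0)
  u_3 · u_1 = 0 (should be 0)
  u_3 · u_2 = 0 (should be 0)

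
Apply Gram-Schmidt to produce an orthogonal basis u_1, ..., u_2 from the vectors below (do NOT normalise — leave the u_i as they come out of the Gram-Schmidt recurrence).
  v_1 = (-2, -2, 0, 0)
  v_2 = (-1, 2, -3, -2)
Orthogonal basis:
  u_1 = (-2, -2, 0, 0)
  u_2 = (-3/2, 3/2, -3, -2)

Apply the Gram-Schmidt recurrence
  u_1 = v_1
  u_i = v_i − Σ_{j<i} ((v_i · u_j) / (u_j · u_j)) · u_j.

Step by step this gives:
  u_1 = (-2, -2, 0, 0)
  u_2 = (-3/2, 3/2, -3, -2)

Orthogonality check:
  u_2 · u_1 = 0 (should be 0)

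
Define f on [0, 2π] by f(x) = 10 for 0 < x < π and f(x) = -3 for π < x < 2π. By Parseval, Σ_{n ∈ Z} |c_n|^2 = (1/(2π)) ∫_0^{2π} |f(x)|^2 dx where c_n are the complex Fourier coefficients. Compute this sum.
Σ |c_n|^2 = 109/2

Parseval equates the L^2 energy of f (normalised by 1/(2π)) with the ℓ^2 sum of its Fourier coefficients: (1/(2π)) ∫_0^{2π} |f|^2 = Σ |c_n|^2.
Compute the left side: (1/(2π)) [∫_0^π 10^2 dx + ∫_π^{2π} (-3)^2 dx] = (1/(2π)) · (100π + 9π) = (100 + 9)/2 = 109/2.
So Σ_{n ∈ Z} |c_n|^2 = 109/2.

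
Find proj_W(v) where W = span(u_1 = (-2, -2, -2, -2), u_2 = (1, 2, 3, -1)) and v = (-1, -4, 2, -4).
proj_W(v) = (-71/35, -32/35, 1/5, -149/35)

Set up U = [u_1 | ... | u_2] ∈ R^(4×2). The projector onto W = col(U) is P = U (U^T U)^(-1) U^T.
Compute U^T U =
  [16, -10]
  [-10, 15],
and U^T v = (14, 1).
Solve U^T U · c = U^T v for the coefficients: c = (11/7, 39/35). The projection is proj_W(v) = U c.
Check: (v - proj_W(v)) · u_1 = 0  (should be 0).
Check: (v - proj_W(v)) · u_2 = 0  (should be 0).
Result: proj_W(v) = (-71/35, -32/35, 1/5, -149/35).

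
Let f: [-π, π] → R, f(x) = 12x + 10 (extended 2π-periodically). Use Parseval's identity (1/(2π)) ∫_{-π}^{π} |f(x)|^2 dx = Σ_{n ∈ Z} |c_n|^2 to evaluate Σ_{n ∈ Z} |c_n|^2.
Σ |c_n|^2 = 48π^2 + 100

Expand and integrate term by term over [-π, π]:
  ∫ (12x)^2 dx = 144·(2π^3/3); ∫ 2·12·(10)·x dx = 0 (odd integrand); ∫ 10^2 dx = 100·2π.
So (1/(2π)) ∫_{-π}^{π} (12x + 10)^2 dx = 144π^2/3 + 100 = 48π^2 + 100.
Parseval ⇒ Σ |c_n|^2 = 48π^2 + 100.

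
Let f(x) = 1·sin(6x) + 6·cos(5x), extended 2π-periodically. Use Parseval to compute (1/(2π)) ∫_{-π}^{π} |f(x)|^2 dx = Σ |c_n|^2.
Σ |c_n|^2 = 37/2

Expand |f|^2 and use orthogonality of {sin(nx), cos(mx)} on [-π, π]:
  ∫_{-π}^{π} sin(nx)^2 dx = π, ∫ cos(mx)^2 dx = π, and cross terms integrate to 0.
So ∫_{-π}^{π} f(x)^2 dx = 1^2 · π + 6^2 · π = (1 + 36)π.
Divide by 2π: (1 + 36)/2 = 37/2.
By Parseval, this equals Σ |c_n|^2.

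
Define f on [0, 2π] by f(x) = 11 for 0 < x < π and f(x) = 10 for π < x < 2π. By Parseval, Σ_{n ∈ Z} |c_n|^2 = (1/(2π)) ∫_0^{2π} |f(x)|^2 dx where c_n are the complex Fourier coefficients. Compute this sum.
Σ |c_n|^2 = 221/2

Parseval equates the L^2 energy of f (normalised by 1/(2π)) with the ℓ^2 sum of its Fourier coefficients: (1/(2π)) ∫_0^{2π} |f|^2 = Σ |c_n|^2.
Compute the left side: (1/(2π)) [∫_0^π 11^2 dx + ∫_π^{2π} 10^2 dx] = (1/(2π)) · (121π + 100π) = (121 + 100)/2 = 221/2.
So Σ_{n ∈ Z} |c_n|^2 = 221/2.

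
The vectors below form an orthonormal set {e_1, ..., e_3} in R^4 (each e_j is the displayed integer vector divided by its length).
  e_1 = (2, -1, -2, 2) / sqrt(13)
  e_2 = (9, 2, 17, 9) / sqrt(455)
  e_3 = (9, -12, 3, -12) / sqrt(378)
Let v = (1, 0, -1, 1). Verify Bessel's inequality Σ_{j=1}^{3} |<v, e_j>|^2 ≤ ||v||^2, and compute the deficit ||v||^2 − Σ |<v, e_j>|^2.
Σ |<v, e_j>|^2 = 43/15; ||v||^2 = 3; deficit = 2/15

Write each e_j = u_j / sqrt(<u_j, u_j>) where u_j is the displayed integer vector. Then <v, e_j> = <v, u_j> / sqrt(<u_j, u_j>), so |<v, e_j>|^2 = <v, u_j>^2 / <u_j, u_j>.
Coefficients: <v, e_1> = 6/sqrt(13), <v, e_2> = 1/sqrt(455), <v, e_3> = -6/sqrt(378).
Square and sum: Σ |<v, e_j>|^2 = 43/15.
Compute ||v||^2 = v·v = 3.
Deficit = 3 − 43/15 = 2/15 ≥ 0, confirming Bessel's inequality. (The deficit equals ||v − Σ <v,e_j> e_j||^2, the squared distance from v to span{e_j}.)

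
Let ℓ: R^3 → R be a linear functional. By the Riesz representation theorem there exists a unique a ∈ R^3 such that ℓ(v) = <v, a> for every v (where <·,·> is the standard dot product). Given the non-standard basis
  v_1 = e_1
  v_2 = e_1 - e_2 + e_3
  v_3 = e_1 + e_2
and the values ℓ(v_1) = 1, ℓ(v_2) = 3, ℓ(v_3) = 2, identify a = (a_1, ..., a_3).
a = (1, 1, 3)

Write a = (a_1, ..., a_3) in the standard basis. For each basis vector v_i, ℓ(v_i) = <v_i, a> is a linear equation in the a_j's. Collect the n equations into a matrix system V a = ℓ, where row i of V is v_i (expressed in the standard basis). Since V is invertible (lower-triangular with 1s on the diagonal, up to permutation), solve by back-substitution:
  V =
[[1, 0, 0],
 [1, -1, 1],
 [1, 1, 0]]
  V a = (1, 3, 2)
Solving gives a = (1, 1, 3).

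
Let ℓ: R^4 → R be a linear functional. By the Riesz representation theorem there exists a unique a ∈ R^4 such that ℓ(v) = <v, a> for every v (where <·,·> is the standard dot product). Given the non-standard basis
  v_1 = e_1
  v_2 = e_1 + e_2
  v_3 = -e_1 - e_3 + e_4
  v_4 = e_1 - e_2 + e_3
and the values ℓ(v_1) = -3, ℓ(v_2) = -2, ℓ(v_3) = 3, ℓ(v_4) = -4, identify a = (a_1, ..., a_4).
a = (-3, 1, 0, 0)

Write a = (a_1, ..., a_4) in the standard basis. For each basis vector v_i, ℓ(v_i) = <v_i, a> is a linear equation in the a_j's. Collect the n equations into a matrix system V a = ℓ, where row i of V is v_i (expressed in the standard basis). Since V is invertible (lower-triangular with 1s on the diagonal, up to permutation), solve by back-substitution:
  V =
[[1, 0, 0, 0],
 [1, 1, 0, 0],
 [-1, 0, -1, 1],
 [1, -1, 1, 0]]
  V a = (-3, -2, 3, -4)
Solving gives a = (-3, 1, 0, 0).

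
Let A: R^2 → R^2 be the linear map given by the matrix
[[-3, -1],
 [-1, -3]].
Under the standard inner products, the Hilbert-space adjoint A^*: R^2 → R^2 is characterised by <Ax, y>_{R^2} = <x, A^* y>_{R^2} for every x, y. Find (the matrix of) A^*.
A^* = A^T =
[[-3, -1],
 [-1, -3]]

For real matrices with standard dot products, the defining identity <Ax, y> = <x, A^* y> gives (Ax)^T y = x^T (A^*) y, i.e. x^T A^T y = x^T (A^*) y. Since this holds for all x, y, we must have A^* = A^T. Therefore
A^* =
[[-3, -1],
 [-1, -3]].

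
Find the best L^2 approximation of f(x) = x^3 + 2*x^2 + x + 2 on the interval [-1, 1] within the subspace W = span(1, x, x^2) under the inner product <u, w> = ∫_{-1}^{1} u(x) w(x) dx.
g(x) = 2*x^2 + 8*x/5 + 2

The best approximation g ∈ W is the orthogonal projection of f onto W. Writing g = a_0 + a_1 x + a_2 x^2, the coefficients solve the normal equations G · a = b where
  G_{ij} = <φ_i, φ_j> and b_i = <f, φ_i>, with φ_0 = 1, φ_1 = x, φ_2 = x^2.
G =
  [2, 0, 2/3]
  [0, 2/3, 0]
  [2/3, 0, 2/5],
b = (16/3, 16/15, 32/15).
Solving gives a_0 = 2, a_1 = 8/5, a_2 = 2, so
  g(x) = 2*x^2 + 8*x/5 + 2.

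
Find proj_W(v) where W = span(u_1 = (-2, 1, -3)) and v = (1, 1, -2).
proj_W(v) = (-5/7, 5/14, -15/14)

Set up U = [u_1 | ... | u_1] ∈ R^(3×1). The projector onto W = col(U) is P = U (U^T U)^(-1) U^T.
Compute U^T U =
  [14],
and U^T v = (5).
Solve U^T U · c = U^T v for the coefficients: c = (5/14). The projection is proj_W(v) = U c.
Check: (v - proj_W(v)) · u_1 = 0  (should be 0).
Result: proj_W(v) = (-5/7, 5/14, -15/14).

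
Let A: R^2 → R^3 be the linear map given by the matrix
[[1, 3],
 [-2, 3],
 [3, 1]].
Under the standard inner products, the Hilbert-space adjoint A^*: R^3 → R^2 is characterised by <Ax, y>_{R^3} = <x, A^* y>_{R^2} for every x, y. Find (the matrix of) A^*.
A^* = A^T =
[[1, -2, 3],
 [3, 3, 1]]

For real matrices with standard dot products, the defining identity <Ax, y> = <x, A^* y> gives (Ax)^T y = x^T (A^*) y, i.e. x^T A^T y = x^T (A^*) y. Since this holds for all x, y, we must have A^* = A^T. Therefore
A^* =
[[1, -2, 3],
 [3, 3, 1]].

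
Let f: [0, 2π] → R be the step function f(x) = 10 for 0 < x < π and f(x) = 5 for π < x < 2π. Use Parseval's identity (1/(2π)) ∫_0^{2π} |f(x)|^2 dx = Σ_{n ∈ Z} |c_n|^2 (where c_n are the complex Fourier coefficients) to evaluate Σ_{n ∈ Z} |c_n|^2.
Σ |c_n|^2 = 125/2

Parseval equates the L^2 energy of f (normalised by 1/(2π)) with the ℓ^2 sum of its Fourier coefficients: (1/(2π)) ∫_0^{2π} |f|^2 = Σ |c_n|^2.
Compute the left side: (1/(2π)) [∫_0^π 10^2 dx + ∫_π^{2π} 5^2 dx] = (1/(2π)) · (100π + 25π) = (100 + 25)/2 = 125/2.
So Σ_{n ∈ Z} |c_n|^2 = 125/2.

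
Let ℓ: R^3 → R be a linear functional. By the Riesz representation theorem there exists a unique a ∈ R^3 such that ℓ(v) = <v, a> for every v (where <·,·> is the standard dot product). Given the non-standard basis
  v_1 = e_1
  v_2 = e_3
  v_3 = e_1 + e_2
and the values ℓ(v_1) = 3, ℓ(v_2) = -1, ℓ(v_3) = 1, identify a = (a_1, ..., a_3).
a = (3, -2, -1)

Write a = (a_1, ..., a_3) in the standard basis. For each basis vector v_i, ℓ(v_i) = <v_i, a> is a linear equation in the a_j's. Collect the n equations into a matrix system V a = ℓ, where row i of V is v_i (expressed in the standard basis). Since V is invertible (lower-triangular with 1s on the diagonal, up to permutation), solve by back-substitution:
  V =
[[1, 0, 0],
 [0, 0, 1],
 [1, 1, 0]]
  V a = (3, -1, 1)
Solving gives a = (3, -2, -1).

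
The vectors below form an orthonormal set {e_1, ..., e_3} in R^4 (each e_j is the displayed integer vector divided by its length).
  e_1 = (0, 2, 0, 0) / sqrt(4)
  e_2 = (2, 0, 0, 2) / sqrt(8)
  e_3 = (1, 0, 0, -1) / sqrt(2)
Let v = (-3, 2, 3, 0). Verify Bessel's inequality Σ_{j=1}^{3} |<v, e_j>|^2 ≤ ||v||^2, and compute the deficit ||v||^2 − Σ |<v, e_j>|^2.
Σ |<v, e_j>|^2 = 13; ||v||^2 = 22; deficit = 9

Write each e_j = u_j / sqrt(<u_j, u_j>) where u_j is the displayed integer vector. Then <v, e_j> = <v, u_j> / sqrt(<u_j, u_j>), so |<v, e_j>|^2 = <v, u_j>^2 / <u_j, u_j>.
Coefficients: <v, e_1> = 4/sqrt(4), <v, e_2> = -6/sqrt(8), <v, e_3> = -3/sqrt(2).
Square and sum: Σ |<v, e_j>|^2 = 13.
Compute ||v||^2 = v·v = 22.
Deficit = 22 − 13 = 9 ≥ 0, confirming Bessel's inequality. (The deficit equals ||v − Σ <v,e_j> e_j||^2, the squared distance from v to span{e_j}.)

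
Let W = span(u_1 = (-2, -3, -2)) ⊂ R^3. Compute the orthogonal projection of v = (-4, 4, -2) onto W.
proj_W(v) = (0, 0, 0)

Set up U = [u_1 | ... | u_1] ∈ R^(3×1). The projector onto W = col(U) is P = U (U^T U)^(-1) U^T.
Compute U^T U =
  [17],
and U^T v = (0).
Solve U^T U · c = U^T v for the coefficients: c = (0). The projection is proj_W(v) = U c.
Check: (v - proj_W(v)) · u_1 = 0  (should be 0).
Result: proj_W(v) = (0, 0, 0).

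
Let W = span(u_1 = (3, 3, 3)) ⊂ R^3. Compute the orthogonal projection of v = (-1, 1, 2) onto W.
proj_W(v) = (2/3, 2/3, 2/3)

Set up U = [u_1 | ... | u_1] ∈ R^(3×1). The projector onto W = col(U) is P = U (U^T U)^(-1) U^T.
Compute U^T U =
  [27],
and U^T v = (6).
Solve U^T U · c = U^T v for the coefficients: c = (2/9). The projection is proj_W(v) = U c.
Check: (v - proj_W(v)) · u_1 = 0  (should be 0).
Result: proj_W(v) = (2/3, 2/3, 2/3).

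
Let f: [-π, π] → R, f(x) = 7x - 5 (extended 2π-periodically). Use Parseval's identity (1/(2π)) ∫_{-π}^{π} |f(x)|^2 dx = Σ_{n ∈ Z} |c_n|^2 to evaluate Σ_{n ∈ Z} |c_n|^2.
Σ |c_n|^2 = 49π^2/3 + 25

Expand and integrate term by term over [-π, π]:
  ∫ (7x)^2 dx = 49·(2π^3/3); ∫ 2·7·(-5)·x dx = 0 (odd integrand); ∫ (-5)^2 dx = 25·2π.
So (1/(2π)) ∫_{-π}^{π} (7x - 5)^2 dx = 49π^2/3 + 25 = 49π^2/3 + 25.
Parseval ⇒ Σ |c_n|^2 = 49π^2/3 + 25.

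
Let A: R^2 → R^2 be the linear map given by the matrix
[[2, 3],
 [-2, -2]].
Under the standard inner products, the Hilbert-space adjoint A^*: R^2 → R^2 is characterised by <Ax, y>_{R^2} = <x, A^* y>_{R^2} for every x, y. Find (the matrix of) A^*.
A^* = A^T =
[[2, -2],
 [3, -2]]

For real matrices with standard dot products, the defining identity <Ax, y> = <x, A^* y> gives (Ax)^T y = x^T (A^*) y, i.e. x^T A^T y = x^T (A^*) y. Since this holds for all x, y, we must have A^* = A^T. Therefore
A^* =
[[2, -2],
 [3, -2]].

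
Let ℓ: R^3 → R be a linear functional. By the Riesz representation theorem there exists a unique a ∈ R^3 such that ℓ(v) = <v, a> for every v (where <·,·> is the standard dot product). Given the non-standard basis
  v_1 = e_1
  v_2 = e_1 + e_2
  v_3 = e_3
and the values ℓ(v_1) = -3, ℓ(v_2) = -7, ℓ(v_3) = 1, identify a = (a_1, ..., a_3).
a = (-3, -4, 1)

Write a = (a_1, ..., a_3) in the standard basis. For each basis vector v_i, ℓ(v_i) = <v_i, a> is a linear equation in the a_j's. Collect the n equations into a matrix system V a = ℓ, where row i of V is v_i (expressed in the standard basis). Since V is invertible (lower-triangular with 1s on the diagonal, up to permutation), solve by back-substitution:
  V =
[[1, 0, 0],
 [1, 1, 0],
 [0, 0, 1]]
  V a = (-3, -7, 1)
Solving gives a = (-3, -4, 1).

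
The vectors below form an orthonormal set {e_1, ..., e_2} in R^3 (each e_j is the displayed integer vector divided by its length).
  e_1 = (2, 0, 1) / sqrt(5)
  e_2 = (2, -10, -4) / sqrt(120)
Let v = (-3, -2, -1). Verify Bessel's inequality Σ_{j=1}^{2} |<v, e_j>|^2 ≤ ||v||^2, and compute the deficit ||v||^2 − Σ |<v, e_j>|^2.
Σ |<v, e_j>|^2 = 25/2; ||v||^2 = 14; deficit = 3/2

Write each e_j = u_j / sqrt(<u_j, u_j>) where u_j is the displayed integer vector. Then <v, e_j> = <v, u_j> / sqrt(<u_j, u_j>), so |<v, e_j>|^2 = <v, u_j>^2 / <u_j, u_j>.
Coefficients: <v, e_1> = -7/sqrt(5), <v, e_2> = 18/sqrt(120).
Square and sum: Σ |<v, e_j>|^2 = 25/2.
Compute ||v||^2 = v·v = 14.
Deficit = 14 − 25/2 = 3/2 ≥ 0, confirming Bessel's inequality. (The deficit equals ||v − Σ <v,e_j> e_j||^2, the squared distance from v to span{e_j}.)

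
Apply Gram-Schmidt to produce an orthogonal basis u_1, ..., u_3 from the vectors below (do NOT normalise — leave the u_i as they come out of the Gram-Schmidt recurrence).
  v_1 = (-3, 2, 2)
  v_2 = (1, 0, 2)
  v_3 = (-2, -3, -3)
Orthogonal basis:
  u_1 = (-3, 2, 2)
  u_2 = (20/17, -2/17, 32/17)
  u_3 = (-26/21, -52/21, 13/21)

Apply the Gram-Schmidt recurrence
  u_1 = v_1
  u_i = v_i − Σ_{j<i} ((v_i · u_j) / (u_j · u_j)) · u_j.

Step by step this gives:
  u_1 = (-3, 2, 2)
  u_2 = (20/17, -2/17, 32/17)
  u_3 = (-26/21, -52/21, 13/21)

Orthogonality check:
  u_2 · u_1 = 0 (should be 0)
  u_3 · u_1 = 0 (should be 0)
  u_3 · u_2 = 0 (should be 0)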